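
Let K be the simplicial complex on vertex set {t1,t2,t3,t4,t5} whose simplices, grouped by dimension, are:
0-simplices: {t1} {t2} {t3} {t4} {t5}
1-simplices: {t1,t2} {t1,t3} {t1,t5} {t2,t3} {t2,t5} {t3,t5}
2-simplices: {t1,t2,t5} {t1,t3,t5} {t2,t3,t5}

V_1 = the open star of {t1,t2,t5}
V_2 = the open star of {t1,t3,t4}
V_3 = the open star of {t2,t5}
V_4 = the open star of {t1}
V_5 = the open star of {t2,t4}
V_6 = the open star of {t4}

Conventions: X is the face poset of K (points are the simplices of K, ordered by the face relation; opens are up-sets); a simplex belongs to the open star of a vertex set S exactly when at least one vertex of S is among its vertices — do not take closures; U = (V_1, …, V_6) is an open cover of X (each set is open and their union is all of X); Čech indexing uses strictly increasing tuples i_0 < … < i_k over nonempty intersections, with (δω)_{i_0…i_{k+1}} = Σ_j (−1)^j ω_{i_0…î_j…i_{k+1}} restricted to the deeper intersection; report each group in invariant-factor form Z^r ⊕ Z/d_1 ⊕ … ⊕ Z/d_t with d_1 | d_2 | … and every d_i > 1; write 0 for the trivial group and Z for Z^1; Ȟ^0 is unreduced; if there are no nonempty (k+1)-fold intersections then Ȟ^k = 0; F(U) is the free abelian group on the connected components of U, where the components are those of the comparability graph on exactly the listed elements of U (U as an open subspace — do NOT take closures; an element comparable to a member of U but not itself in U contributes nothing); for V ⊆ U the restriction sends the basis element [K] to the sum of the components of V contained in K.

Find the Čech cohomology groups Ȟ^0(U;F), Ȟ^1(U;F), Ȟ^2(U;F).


nonempty overlaps:
  V1={{t1},{t2},{t5},{t1,t2},{t1,t3},{t1,t5},{t2,t3},{t2,t5},{t3,t5},{t1,t2,t5},{t1,t3,t5},{t2,t3,t5}} V2={{t1},{t3},{t4},{t1,t2},{t1,t3},{t1,t5},{t2,t3},{t3,t5},{t1,t2,t5},{t1,t3,t5},{t2,t3,t5}} V3={{t2},{t5},{t1,t2},{t1,t5},{t2,t3},{t2,t5},{t3,t5},{t1,t2,t5},{t1,t3,t5},{t2,t3,t5}} V4={{t1},{t1,t2},{t1,t3},{t1,t5},{t1,t2,t5},{t1,t3,t5}} V5={{t2},{t4},{t1,t2},{t2,t3},{t2,t5},{t1,t2,t5},{t2,t3,t5}} V6={{t4}}
  V12={{t1},{t1,t2},{t1,t3},{t1,t5},{t2,t3},{t3,t5},{t1,t2,t5},{t1,t3,t5},{t2,t3,t5}} V13={{t2},{t5},{t1,t2},{t1,t5},{t2,t3},{t2,t5},{t3,t5},{t1,t2,t5},{t1,t3,t5},{t2,t3,t5}} V14={{t1},{t1,t2},{t1,t3},{t1,t5},{t1,t2,t5},{t1,t3,t5}} V15={{t2},{t1,t2},{t2,t3},{t2,t5},{t1,t2,t5},{t2,t3,t5}} V23={{t1,t2},{t1,t5},{t2,t3},{t3,t5},{t1,t2,t5},{t1,t3,t5},{t2,t3,t5}} V24={{t1},{t1,t2},{t1,t3},{t1,t5},{t1,t2,t5},{t1,t3,t5}} V25={{t4},{t1,t2},{t2,t3},{t1,t2,t5},{t2,t3,t5}} V26={{t4}} V34={{t1,t2},{t1,t5},{t1,t2,t5},{t1,t3,t5}} V35={{t2},{t1,t2},{t2,t3},{t2,t5},{t1,t2,t5},{t2,t3,t5}} V45={{t1,t2},{t1,t2,t5}} V56={{t4}}
  V123={{t1,t2},{t1,t5},{t2,t3},{t3,t5},{t1,t2,t5},{t1,t3,t5},{t2,t3,t5}} V124={{t1},{t1,t2},{t1,t3},{t1,t5},{t1,t2,t5},{t1,t3,t5}} V125={{t1,t2},{t2,t3},{t1,t2,t5},{t2,t3,t5}} V134={{t1,t2},{t1,t5},{t1,t2,t5},{t1,t3,t5}} V135={{t2},{t1,t2},{t2,t3},{t2,t5},{t1,t2,t5},{t2,t3,t5}} V145={{t1,t2},{t1,t2,t5}} V234={{t1,t2},{t1,t5},{t1,t2,t5},{t1,t3,t5}} V235={{t1,t2},{t2,t3},{t1,t2,t5},{t2,t3,t5}} V245={{t1,t2},{t1,t2,t5}} V256={{t4}} V345={{t1,t2},{t1,t2,t5}}
  V1234={{t1,t2},{t1,t5},{t1,t2,t5},{t1,t3,t5}} V1235={{t1,t2},{t2,t3},{t1,t2,t5},{t2,t3,t5}} V1245={{t1,t2},{t1,t2,t5}} V1345={{t1,t2},{t1,t2,t5}} V2345={{t1,t2},{t1,t2,t5}}
  V12345={{t1,t2},{t1,t2,t5}}
components per intersection:
  V1: {{t1},{t2},{t5},{t1,t2},{t1,t3},{t1,t5},{t2,t3},{t2,t5},{t3,t5},{t1,t2,t5},{t1,t3,t5},{t2,t3,t5}}
  V2: {{t1},{t3},{t1,t2},{t1,t3},{t1,t5},{t2,t3},{t3,t5},{t1,t2,t5},{t1,t3,t5},{t2,t3,t5}} {{t4}}
  V3: {{t2},{t5},{t1,t2},{t1,t5},{t2,t3},{t2,t5},{t3,t5},{t1,t2,t5},{t1,t3,t5},{t2,t3,t5}}
  V4: {{t1},{t1,t2},{t1,t3},{t1,t5},{t1,t2,t5},{t1,t3,t5}}
  V5: {{t2},{t1,t2},{t2,t3},{t2,t5},{t1,t2,t5},{t2,t3,t5}} {{t4}}
  V6: {{t4}}
  V12: {{t1},{t1,t2},{t1,t3},{t1,t5},{t2,t3},{t3,t5},{t1,t2,t5},{t1,t3,t5},{t2,t3,t5}}
  V13: {{t2},{t5},{t1,t2},{t1,t5},{t2,t3},{t2,t5},{t3,t5},{t1,t2,t5},{t1,t3,t5},{t2,t3,t5}}
  V14: {{t1},{t1,t2},{t1,t3},{t1,t5},{t1,t2,t5},{t1,t3,t5}}
  V15: {{t2},{t1,t2},{t2,t3},{t2,t5},{t1,t2,t5},{t2,t3,t5}}
  V23: {{t1,t2},{t1,t5},{t2,t3},{t3,t5},{t1,t2,t5},{t1,t3,t5},{t2,t3,t5}}
  V24: {{t1},{t1,t2},{t1,t3},{t1,t5},{t1,t2,t5},{t1,t3,t5}}
  V25: {{t4}} {{t1,t2},{t1,t2,t5}} {{t2,t3},{t2,t3,t5}}
  V26: {{t4}}
  V34: {{t1,t2},{t1,t5},{t1,t2,t5},{t1,t3,t5}}
  V35: {{t2},{t1,t2},{t2,t3},{t2,t5},{t1,t2,t5},{t2,t3,t5}}
  V45: {{t1,t2},{t1,t2,t5}}
  V56: {{t4}}
  V123: {{t1,t2},{t1,t5},{t2,t3},{t3,t5},{t1,t2,t5},{t1,t3,t5},{t2,t3,t5}}
  V124: {{t1},{t1,t2},{t1,t3},{t1,t5},{t1,t2,t5},{t1,t3,t5}}
  V125: {{t1,t2},{t1,t2,t5}} {{t2,t3},{t2,t3,t5}}
  V134: {{t1,t2},{t1,t5},{t1,t2,t5},{t1,t3,t5}}
  V135: {{t2},{t1,t2},{t2,t3},{t2,t5},{t1,t2,t5},{t2,t3,t5}}
  V145: {{t1,t2},{t1,t2,t5}}
  V234: {{t1,t2},{t1,t5},{t1,t2,t5},{t1,t3,t5}}
  V235: {{t1,t2},{t1,t2,t5}} {{t2,t3},{t2,t3,t5}}
  V245: {{t1,t2},{t1,t2,t5}}
  V256: {{t4}}
  V345: {{t1,t2},{t1,t2,t5}}
  V1234: {{t1,t2},{t1,t5},{t1,t2,t5},{t1,t3,t5}}
  V1235: {{t1,t2},{t1,t2,t5}} {{t2,t3},{t2,t3,t5}}
  V1245: {{t1,t2},{t1,t2,t5}}
  V1345: {{t1,t2},{t1,t2,t5}}
  V2345: {{t1,t2},{t1,t2,t5}}
  V12345: {{t1,t2},{t1,t2,t5}}
C dims 8,14,13,6; δ0: rk 6, SNF 1^6; δ1: rk 8, SNF 1^8; δ2: rk 5, SNF 1^5
degree 0: 8−6−0 = 2 → Ȟ^0 ≅ Z^2
degree 1: 14−8−6 = 0 → Ȟ^1 ≅ 0
degree 2: 13−5−8 = 0 → Ȟ^2 ≅ 0

Ȟ^0 ≅ Z^2; Ȟ^1 ≅ 0; Ȟ^2 ≅ 0


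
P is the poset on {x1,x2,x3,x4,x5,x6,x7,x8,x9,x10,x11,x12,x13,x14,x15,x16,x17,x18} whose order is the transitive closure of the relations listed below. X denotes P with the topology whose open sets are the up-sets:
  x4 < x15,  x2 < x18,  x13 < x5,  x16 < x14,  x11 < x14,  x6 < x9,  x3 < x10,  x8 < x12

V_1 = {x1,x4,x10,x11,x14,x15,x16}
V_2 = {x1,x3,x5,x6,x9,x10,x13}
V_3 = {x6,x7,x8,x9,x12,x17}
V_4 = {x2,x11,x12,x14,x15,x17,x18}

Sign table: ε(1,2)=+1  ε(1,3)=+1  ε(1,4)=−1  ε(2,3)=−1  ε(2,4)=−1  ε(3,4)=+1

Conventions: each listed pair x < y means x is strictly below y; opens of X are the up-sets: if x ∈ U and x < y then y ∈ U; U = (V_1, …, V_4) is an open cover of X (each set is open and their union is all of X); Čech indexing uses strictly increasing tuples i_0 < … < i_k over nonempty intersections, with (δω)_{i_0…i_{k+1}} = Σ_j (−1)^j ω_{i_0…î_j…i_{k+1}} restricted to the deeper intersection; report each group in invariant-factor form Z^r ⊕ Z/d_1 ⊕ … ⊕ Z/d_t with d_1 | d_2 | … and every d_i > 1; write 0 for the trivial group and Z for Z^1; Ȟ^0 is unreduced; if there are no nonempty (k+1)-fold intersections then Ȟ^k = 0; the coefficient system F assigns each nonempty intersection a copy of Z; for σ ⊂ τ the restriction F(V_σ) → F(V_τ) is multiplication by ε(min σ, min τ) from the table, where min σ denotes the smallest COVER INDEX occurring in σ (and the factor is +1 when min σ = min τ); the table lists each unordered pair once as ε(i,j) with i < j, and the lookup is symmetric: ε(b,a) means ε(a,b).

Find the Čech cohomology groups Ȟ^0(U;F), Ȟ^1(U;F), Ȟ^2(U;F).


Ȟ^0(U;F) ≅ Z, Ȟ^1(U;F) ≅ Z and Ȟ^2(U;F) ≅ 0

nonempty overlaps:
  V12={x1,x10} V14={x11,x14,x15} V23={x6,x9} V34={x12,x17}
C dims 4,4; δ0: rk 3, SNF 1^3
degree 0: 4−3−0 = 1 → Ȟ^0 ≅ Z
degree 1: 4−0−3 = 1 → Ȟ^1 ≅ Z
degree 2: 0−0−0 = 0 → Ȟ^2 ≅ 0


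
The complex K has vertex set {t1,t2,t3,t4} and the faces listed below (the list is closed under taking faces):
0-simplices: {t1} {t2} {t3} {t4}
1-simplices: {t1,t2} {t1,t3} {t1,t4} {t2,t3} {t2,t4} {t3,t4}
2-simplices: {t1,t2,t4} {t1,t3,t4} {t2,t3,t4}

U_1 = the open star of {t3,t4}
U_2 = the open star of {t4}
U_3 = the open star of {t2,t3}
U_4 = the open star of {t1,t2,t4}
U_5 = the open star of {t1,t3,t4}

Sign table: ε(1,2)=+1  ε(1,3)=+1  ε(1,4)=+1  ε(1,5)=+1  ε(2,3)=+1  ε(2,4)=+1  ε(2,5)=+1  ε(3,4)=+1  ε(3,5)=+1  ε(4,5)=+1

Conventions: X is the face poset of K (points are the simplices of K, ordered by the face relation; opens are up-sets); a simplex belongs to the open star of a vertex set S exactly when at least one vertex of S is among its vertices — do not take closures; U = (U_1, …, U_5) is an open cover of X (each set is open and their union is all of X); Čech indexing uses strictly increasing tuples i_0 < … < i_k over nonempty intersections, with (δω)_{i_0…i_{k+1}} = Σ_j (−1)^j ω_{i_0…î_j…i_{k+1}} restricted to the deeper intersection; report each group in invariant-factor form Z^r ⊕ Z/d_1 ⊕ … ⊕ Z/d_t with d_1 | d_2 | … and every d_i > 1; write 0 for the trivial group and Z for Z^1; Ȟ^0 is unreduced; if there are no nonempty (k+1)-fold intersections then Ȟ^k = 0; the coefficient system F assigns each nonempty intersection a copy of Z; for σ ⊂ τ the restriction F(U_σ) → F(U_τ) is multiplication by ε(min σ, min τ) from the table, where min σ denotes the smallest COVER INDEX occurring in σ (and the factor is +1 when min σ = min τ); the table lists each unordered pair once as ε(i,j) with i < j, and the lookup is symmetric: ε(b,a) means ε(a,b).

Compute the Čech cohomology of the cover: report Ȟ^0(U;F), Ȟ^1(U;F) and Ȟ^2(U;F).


nonempty intersections:
  U1={{t3},{t4},{t1,t3},{t1,t4},{t2,t3},{t2,t4},{t3,t4},{t1,t2,t4},{t1,t3,t4},{t2,t3,t4}} U2={{t4},{t1,t4},{t2,t4},{t3,t4},{t1,t2,t4},{t1,t3,t4},{t2,t3,t4}} U3={{t2},{t3},{t1,t2},{t1,t3},{t2,t3},{t2,t4},{t3,t4},{t1,t2,t4},{t1,t3,t4},{t2,t3,t4}} U4={{t1},{t2},{t4},{t1,t2},{t1,t3},{t1,t4},{t2,t3},{t2,t4},{t3,t4},{t1,t2,t4},{t1,t3,t4},{t2,t3,t4}} U5={{t1},{t3},{t4},{t1,t2},{t1,t3},{t1,t4},{t2,t3},{t2,t4},{t3,t4},{t1,t2,t4},{t1,t3,t4},{t2,t3,t4}}
  U12={{t4},{t1,t4},{t2,t4},{t3,t4},{t1,t2,t4},{t1,t3,t4},{t2,t3,t4}} U13={{t3},{t1,t3},{t2,t3},{t2,t4},{t3,t4},{t1,t2,t4},{t1,t3,t4},{t2,t3,t4}} U14={{t4},{t1,t3},{t1,t4},{t2,t3},{t2,t4},{t3,t4},{t1,t2,t4},{t1,t3,t4},{t2,t3,t4}} U15={{t3},{t4},{t1,t3},{t1,t4},{t2,t3},{t2,t4},{t3,t4},{t1,t2,t4},{t1,t3,t4},{t2,t3,t4}} U23={{t2,t4},{t3,t4},{t1,t2,t4},{t1,t3,t4},{t2,t3,t4}} U24={{t4},{t1,t4},{t2,t4},{t3,t4},{t1,t2,t4},{t1,t3,t4},{t2,t3,t4}} U25={{t4},{t1,t4},{t2,t4},{t3,t4},{t1,t2,t4},{t1,t3,t4},{t2,t3,t4}} U34={{t2},{t1,t2},{t1,t3},{t2,t3},{t2,t4},{t3,t4},{t1,t2,t4},{t1,t3,t4},{t2,t3,t4}} U35={{t3},{t1,t2},{t1,t3},{t2,t3},{t2,t4},{t3,t4},{t1,t2,t4},{t1,t3,t4},{t2,t3,t4}} U45={{t1},{t4},{t1,t2},{t1,t3},{t1,t4},{t2,t3},{t2,t4},{t3,t4},{t1,t2,t4},{t1,t3,t4},{t2,t3,t4}}
  U123={{t2,t4},{t3,t4},{t1,t2,t4},{t1,t3,t4},{t2,t3,t4}} U124={{t4},{t1,t4},{t2,t4},{t3,t4},{t1,t2,t4},{t1,t3,t4},{t2,t3,t4}} U125={{t4},{t1,t4},{t2,t4},{t3,t4},{t1,t2,t4},{t1,t3,t4},{t2,t3,t4}} U134={{t1,t3},{t2,t3},{t2,t4},{t3,t4},{t1,t2,t4},{t1,t3,t4},{t2,t3,t4}} U135={{t3},{t1,t3},{t2,t3},{t2,t4},{t3,t4},{t1,t2,t4},{t1,t3,t4},{t2,t3,t4}} U145={{t4},{t1,t3},{t1,t4},{t2,t3},{t2,t4},{t3,t4},{t1,t2,t4},{t1,t3,t4},{t2,t3,t4}} U234={{t2,t4},{t3,t4},{t1,t2,t4},{t1,t3,t4},{t2,t3,t4}} U235={{t2,t4},{t3,t4},{t1,t2,t4},{t1,t3,t4},{t2,t3,t4}} U245={{t4},{t1,t4},{t2,t4},{t3,t4},{t1,t2,t4},{t1,t3,t4},{t2,t3,t4}} U345={{t1,t2},{t1,t3},{t2,t3},{t2,t4},{t3,t4},{t1,t2,t4},{t1,t3,t4},{t2,t3,t4}}
  U1234={{t2,t4},{t3,t4},{t1,t2,t4},{t1,t3,t4},{t2,t3,t4}} U1235={{t2,t4},{t3,t4},{t1,t2,t4},{t1,t3,t4},{t2,t3,t4}} U1245={{t4},{t1,t4},{t2,t4},{t3,t4},{t1,t2,t4},{t1,t3,t4},{t2,t3,t4}} U1345={{t1,t3},{t2,t3},{t2,t4},{t3,t4},{t1,t2,t4},{t1,t3,t4},{t2,t3,t4}} U2345={{t2,t4},{t3,t4},{t1,t2,t4},{t1,t3,t4},{t2,t3,t4}}
  U12345={{t2,t4},{t3,t4},{t1,t2,t4},{t1,t3,t4},{t2,t3,t4}}
C dims 5,10,10,5; δ0: rk 4, SNF 1^4; δ1: rk 6, SNF 1^6; δ2: rk 4, SNF 1^4
Ȟ^0: (5−4)−0=1 ⇒ Z
Ȟ^1: (10−6)−4=0 ⇒ 0
Ȟ^2: (10−4)−6=0 ⇒ 0

Ȟ^0 = Z,  Ȟ^1 = 0,  Ȟ^2 = 0


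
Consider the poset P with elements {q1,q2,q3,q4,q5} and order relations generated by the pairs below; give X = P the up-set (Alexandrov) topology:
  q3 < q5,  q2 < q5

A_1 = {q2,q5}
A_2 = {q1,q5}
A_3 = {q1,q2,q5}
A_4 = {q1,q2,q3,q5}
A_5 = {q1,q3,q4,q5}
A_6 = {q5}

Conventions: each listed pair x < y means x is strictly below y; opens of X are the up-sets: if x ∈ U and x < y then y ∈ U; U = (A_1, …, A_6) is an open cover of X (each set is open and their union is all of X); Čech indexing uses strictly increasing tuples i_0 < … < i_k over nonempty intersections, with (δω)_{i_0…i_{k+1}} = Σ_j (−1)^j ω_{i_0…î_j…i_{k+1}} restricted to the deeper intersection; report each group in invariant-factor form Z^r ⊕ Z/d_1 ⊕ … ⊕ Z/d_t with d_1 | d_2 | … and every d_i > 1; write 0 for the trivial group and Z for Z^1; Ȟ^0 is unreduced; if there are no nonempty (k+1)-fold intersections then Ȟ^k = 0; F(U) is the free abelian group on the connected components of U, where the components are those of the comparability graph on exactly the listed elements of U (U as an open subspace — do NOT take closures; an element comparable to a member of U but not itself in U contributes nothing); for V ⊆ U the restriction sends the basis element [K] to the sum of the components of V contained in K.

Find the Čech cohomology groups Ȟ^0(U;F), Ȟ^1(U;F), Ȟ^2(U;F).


intersection data:
  A12={q5} A13={q2,q5} A14={q2,q5} A15={q5} A16={q5} A23={q1,q5} A24={q1,q5} A25={q1,q5} A26={q5} A34={q1,q2,q5} A35={q1,q5} A36={q5} A45={q1,q3,q5} A46={q5} A56={q5}
  A123={q5} A124={q5} A125={q5} A126={q5} A134={q2,q5} A135={q5} A136={q5} A145={q5} A146={q5} A156={q5} A234={q1,q5} A235={q1,q5} A236={q5} A245={q1,q5} A246={q5} A256={q5} A345={q1,q5} A346={q5} A356={q5} A456={q5}
  A1234={q5} A1235={q5} A1236={q5} A1245={q5} A1246={q5} A1256={q5} A1345={q5} A1346={q5} A1356={q5} A1456={q5} A2345={q1,q5} A2346={q5} A2356={q5} A2456={q5} A3456={q5}
  A12345={q5} A12346={q5} A12356={q5} A12456={q5} A13456={q5} A23456={q5}
  A123456={q5}
components per intersection:
  A1: {q2,q5}
  A2: {q1} {q5}
  A3: {q1} {q2,q5}
  A4: {q1} {q2,q3,q5}
  A5: {q1} {q3,q5} {q4}
  A6: {q5}
  A12: {q5}
  A13: {q2,q5}
  A14: {q2,q5}
  A15: {q5}
  A16: {q5}
  A23: {q1} {q5}
  A24: {q1} {q5}
  A25: {q1} {q5}
  A26: {q5}
  A34: {q1} {q2,q5}
  A35: {q1} {q5}
  A36: {q5}
  A45: {q1} {q3,q5}
  A46: {q5}
  A56: {q5}
  A123: {q5}
  A124: {q5}
  A125: {q5}
  A126: {q5}
  A134: {q2,q5}
  A135: {q5}
  A136: {q5}
  A145: {q5}
  A146: {q5}
  A156: {q5}
  A234: {q1} {q5}
  A235: {q1} {q5}
  A236: {q5}
  A245: {q1} {q5}
  A246: {q5}
  A256: {q5}
  A345: {q1} {q5}
  A346: {q5}
  A356: {q5}
  A456: {q5}
  A1234: {q5}
  A1235: {q5}
  A1236: {q5}
  A1245: {q5}
  A1246: {q5}
  A1256: {q5}
  A1345: {q5}
  A1346: {q5}
  A1356: {q5}
  A1456: {q5}
  A2345: {q1} {q5}
  A2346: {q5}
  A2356: {q5}
  A2456: {q5}
  A3456: {q5}
  A12345: {q5}
  A12346: {q5}
  A12356: {q5}
  A12456: {q5}
  A13456: {q5}
  A23456: {q5}
  A123456: {q5}
C dims 11,21,24,16; δ0: rk 8, SNF 1^8; δ1: rk 13, SNF 1^13; δ2: rk 11, SNF 1^11
Ȟ^0 = (11 − 8) − 0 = 3, so Ȟ^0 ≅ Z^3
Ȟ^1 = (21 − 13) − 8 = 0, so Ȟ^1 ≅ 0
Ȟ^2 = (24 − 11) − 13 = 0, so Ȟ^2 ≅ 0

Ȟ^0 ≅ Z^3, Ȟ^1 ≅ 0, Ȟ^2 ≅ 0


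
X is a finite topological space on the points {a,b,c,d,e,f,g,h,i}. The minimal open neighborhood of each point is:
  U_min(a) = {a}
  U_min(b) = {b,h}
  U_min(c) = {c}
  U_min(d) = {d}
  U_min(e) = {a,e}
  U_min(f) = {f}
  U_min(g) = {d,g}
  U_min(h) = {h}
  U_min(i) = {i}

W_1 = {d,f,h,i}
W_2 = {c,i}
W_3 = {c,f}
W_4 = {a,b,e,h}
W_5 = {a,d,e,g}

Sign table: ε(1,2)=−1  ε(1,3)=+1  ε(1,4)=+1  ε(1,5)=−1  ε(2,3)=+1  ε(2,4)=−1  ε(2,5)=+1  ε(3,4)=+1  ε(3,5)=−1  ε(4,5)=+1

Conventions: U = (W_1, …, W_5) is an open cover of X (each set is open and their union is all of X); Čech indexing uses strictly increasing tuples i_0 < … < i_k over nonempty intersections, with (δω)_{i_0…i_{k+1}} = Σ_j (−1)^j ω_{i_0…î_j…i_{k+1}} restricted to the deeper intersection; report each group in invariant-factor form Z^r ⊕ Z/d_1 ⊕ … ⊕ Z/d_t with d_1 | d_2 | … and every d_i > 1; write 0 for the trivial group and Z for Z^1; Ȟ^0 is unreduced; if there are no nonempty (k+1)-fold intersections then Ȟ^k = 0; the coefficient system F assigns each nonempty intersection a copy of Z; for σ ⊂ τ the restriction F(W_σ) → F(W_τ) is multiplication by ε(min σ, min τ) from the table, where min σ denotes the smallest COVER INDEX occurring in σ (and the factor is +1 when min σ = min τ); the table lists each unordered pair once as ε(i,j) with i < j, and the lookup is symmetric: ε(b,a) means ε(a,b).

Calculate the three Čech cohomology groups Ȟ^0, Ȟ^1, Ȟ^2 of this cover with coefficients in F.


nerve simplices:
  W12={i} W13={f} W14={h} W15={d} W23={c} W45={a,e}
C dims 5,6; δ0: rk 5, SNF 1^4·2
degree 0: 5−5−0 = 0 → Ȟ^0 ≅ 0
degree 1: 6−0−5 = 1 plus torsion [2] → Ȟ^1 ≅ Z ⊕ Z/2
degree 2: 0−0−0 = 0 → Ȟ^2 ≅ 0

Ȟ^0 = 0, Ȟ^1 = Z ⊕ Z/2, Ȟ^2 = 0


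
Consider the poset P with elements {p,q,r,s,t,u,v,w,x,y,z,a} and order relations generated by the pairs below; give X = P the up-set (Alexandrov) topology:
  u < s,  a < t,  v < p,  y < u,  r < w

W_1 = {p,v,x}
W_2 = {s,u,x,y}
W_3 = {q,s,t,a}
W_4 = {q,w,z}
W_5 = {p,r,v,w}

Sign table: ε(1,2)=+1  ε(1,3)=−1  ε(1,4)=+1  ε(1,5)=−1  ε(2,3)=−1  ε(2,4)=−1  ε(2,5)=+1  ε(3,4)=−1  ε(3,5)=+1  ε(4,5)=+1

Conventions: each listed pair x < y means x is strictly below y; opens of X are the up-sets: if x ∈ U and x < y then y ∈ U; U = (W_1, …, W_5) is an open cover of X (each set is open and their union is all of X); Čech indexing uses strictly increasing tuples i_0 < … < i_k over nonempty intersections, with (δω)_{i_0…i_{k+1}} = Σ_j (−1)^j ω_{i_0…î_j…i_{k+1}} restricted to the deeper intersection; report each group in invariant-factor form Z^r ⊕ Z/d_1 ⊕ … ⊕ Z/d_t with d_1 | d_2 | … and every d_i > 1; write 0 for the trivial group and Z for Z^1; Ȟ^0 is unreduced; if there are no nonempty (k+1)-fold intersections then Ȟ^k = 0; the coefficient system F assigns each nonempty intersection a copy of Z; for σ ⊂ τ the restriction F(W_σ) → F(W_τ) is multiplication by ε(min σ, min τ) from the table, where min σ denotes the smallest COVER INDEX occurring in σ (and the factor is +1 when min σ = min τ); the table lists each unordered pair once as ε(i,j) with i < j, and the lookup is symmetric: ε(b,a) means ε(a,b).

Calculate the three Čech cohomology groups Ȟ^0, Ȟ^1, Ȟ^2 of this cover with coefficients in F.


nerve simplices:
  W12={x} W15={p,v} W23={s} W34={q} W45={w}
C dims 5,5; δ0: rk 5, SNF 1^4·2
degree 0: 5−5−0 = 0 → Ȟ^0 ≅ 0
degree 1: 5−0−5 = 0 plus torsion [2] → Ȟ^1 ≅ Z/2
degree 2: 0−0−0 = 0 → Ȟ^2 ≅ 0

Ȟ^0 ≅ 0, Ȟ^1 ≅ Z/2, Ȟ^2 ≅ 0


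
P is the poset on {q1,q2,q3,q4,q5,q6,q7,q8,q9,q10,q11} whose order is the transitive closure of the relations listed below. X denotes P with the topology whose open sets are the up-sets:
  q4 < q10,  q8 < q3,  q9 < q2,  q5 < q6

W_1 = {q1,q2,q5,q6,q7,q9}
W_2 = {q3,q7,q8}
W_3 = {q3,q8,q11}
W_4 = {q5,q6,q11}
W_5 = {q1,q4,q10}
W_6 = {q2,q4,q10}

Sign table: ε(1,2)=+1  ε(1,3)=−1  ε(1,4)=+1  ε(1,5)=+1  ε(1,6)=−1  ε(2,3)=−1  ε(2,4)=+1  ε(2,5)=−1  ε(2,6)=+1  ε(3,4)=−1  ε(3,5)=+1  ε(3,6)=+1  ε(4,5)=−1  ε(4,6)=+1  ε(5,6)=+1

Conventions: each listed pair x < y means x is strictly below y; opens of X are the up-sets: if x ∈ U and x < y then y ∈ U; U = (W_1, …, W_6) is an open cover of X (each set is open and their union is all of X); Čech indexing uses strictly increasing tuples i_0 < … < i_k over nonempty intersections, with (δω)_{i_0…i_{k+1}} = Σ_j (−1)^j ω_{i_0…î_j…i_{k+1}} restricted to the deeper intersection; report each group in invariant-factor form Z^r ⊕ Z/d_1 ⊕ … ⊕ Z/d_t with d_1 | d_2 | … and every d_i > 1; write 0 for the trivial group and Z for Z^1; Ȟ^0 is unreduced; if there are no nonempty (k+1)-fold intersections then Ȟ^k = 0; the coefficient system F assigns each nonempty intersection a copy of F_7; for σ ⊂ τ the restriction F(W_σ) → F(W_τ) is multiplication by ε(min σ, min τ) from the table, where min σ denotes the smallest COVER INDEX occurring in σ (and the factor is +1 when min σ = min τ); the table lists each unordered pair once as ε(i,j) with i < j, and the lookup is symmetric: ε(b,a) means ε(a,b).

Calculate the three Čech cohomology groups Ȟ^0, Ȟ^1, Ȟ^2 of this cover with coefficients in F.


intersection data:
  W12={q7} W14={q5,q6} W15={q1} W16={q2} W23={q3,q8} W34={q11} W56={q4,q10}
C dims 6,7; δ0: rk_F7 6
Ȟ^0 = (6 − 6) − 0 = 0, so Ȟ^0 ≅ 0
Ȟ^1 = (7 − 0) − 6 = 1, so Ȟ^1 ≅ Z/7
Ȟ^2 = (0 − 0) − 0 = 0, so Ȟ^2 ≅ 0

Ȟ^0 ≅ 0, Ȟ^1 ≅ Z/7 and Ȟ^2 ≅ 0


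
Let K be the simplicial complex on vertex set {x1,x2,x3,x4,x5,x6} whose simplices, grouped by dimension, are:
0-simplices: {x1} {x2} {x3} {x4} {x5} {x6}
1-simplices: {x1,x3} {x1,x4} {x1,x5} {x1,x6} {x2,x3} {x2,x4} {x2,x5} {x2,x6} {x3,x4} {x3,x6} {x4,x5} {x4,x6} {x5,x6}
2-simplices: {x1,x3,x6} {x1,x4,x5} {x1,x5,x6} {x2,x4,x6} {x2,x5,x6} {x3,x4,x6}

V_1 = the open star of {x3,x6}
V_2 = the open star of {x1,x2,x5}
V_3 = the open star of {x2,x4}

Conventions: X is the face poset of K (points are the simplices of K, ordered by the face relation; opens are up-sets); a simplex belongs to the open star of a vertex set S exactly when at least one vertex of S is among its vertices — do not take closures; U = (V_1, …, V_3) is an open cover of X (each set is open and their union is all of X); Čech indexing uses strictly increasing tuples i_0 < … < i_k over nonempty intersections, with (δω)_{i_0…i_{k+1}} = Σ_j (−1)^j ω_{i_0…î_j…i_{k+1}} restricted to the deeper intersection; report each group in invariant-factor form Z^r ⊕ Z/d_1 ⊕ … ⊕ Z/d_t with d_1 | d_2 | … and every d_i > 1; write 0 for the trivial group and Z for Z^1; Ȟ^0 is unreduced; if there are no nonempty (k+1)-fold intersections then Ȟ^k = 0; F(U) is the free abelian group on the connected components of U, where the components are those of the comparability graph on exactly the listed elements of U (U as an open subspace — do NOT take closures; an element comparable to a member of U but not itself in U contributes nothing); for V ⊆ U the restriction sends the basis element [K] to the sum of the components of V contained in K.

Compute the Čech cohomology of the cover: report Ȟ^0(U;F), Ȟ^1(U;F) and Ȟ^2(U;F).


nerve of the cover:
  V1={{x3},{x6},{x1,x3},{x1,x6},{x2,x3},{x2,x6},{x3,x4},{x3,x6},{x4,x6},{x5,x6},{x1,x3,x6},{x1,x5,x6},{x2,x4,x6},{x2,x5,x6},{x3,x4,x6}} V2={{x1},{x2},{x5},{x1,x3},{x1,x4},{x1,x5},{x1,x6},{x2,x3},{x2,x4},{x2,x5},{x2,x6},{x4,x5},{x5,x6},{x1,x3,x6},{x1,x4,x5},{x1,x5,x6},{x2,x4,x6},{x2,x5,x6}} V3={{x2},{x4},{x1,x4},{x2,x3},{x2,x4},{x2,x5},{x2,x6},{x3,x4},{x4,x5},{x4,x6},{x1,x4,x5},{x2,x4,x6},{x2,x5,x6},{x3,x4,x6}}
  V12={{x1,x3},{x1,x6},{x2,x3},{x2,x6},{x5,x6},{x1,x3,x6},{x1,x5,x6},{x2,x4,x6},{x2,x5,x6}} V13={{x2,x3},{x2,x6},{x3,x4},{x4,x6},{x2,x4,x6},{x2,x5,x6},{x3,x4,x6}} V23={{x2},{x1,x4},{x2,x3},{x2,x4},{x2,x5},{x2,x6},{x4,x5},{x1,x4,x5},{x2,x4,x6},{x2,x5,x6}}
  V123={{x2,x3},{x2,x6},{x2,x4,x6},{x2,x5,x6}}
components per intersection:
  V1: {{x3},{x6},{x1,x3},{x1,x6},{x2,x3},{x2,x6},{x3,x4},{x3,x6},{x4,x6},{x5,x6},{x1,x3,x6},{x1,x5,x6},{x2,x4,x6},{x2,x5,x6},{x3,x4,x6}}
  V2: {{x1},{x2},{x5},{x1,x3},{x1,x4},{x1,x5},{x1,x6},{x2,x3},{x2,x4},{x2,x5},{x2,x6},{x4,x5},{x5,x6},{x1,x3,x6},{x1,x4,x5},{x1,x5,x6},{x2,x4,x6},{x2,x5,x6}}
  V3: {{x2},{x4},{x1,x4},{x2,x3},{x2,x4},{x2,x5},{x2,x6},{x3,x4},{x4,x5},{x4,x6},{x1,x4,x5},{x2,x4,x6},{x2,x5,x6},{x3,x4,x6}}
  V12: {{x1,x3},{x1,x6},{x2,x6},{x5,x6},{x1,x3,x6},{x1,x5,x6},{x2,x4,x6},{x2,x5,x6}} {{x2,x3}}
  V13: {{x2,x3}} {{x2,x6},{x3,x4},{x4,x6},{x2,x4,x6},{x2,x5,x6},{x3,x4,x6}}
  V23: {{x2},{x2,x3},{x2,x4},{x2,x5},{x2,x6},{x2,x4,x6},{x2,x5,x6}} {{x1,x4},{x4,x5},{x1,x4,x5}}
  V123: {{x2,x3}} {{x2,x6},{x2,x4,x6},{x2,x5,x6}}
C dims 3,6,2; δ0: rk 2, SNF 1^2; δ1: rk 2, SNF 1^2
Ȟ^0 = (3 − 2) − 0 = 1, so Ȟ^0 ≅ Z
Ȟ^1 = (6 − 2) − 2 = 2, so Ȟ^1 ≅ Z^2
Ȟ^2 = (2 − 0) − 2 = 0, so Ȟ^2 ≅ 0

Ȟ^0 = Z, Ȟ^1 = Z^2 and Ȟ^2 = 0


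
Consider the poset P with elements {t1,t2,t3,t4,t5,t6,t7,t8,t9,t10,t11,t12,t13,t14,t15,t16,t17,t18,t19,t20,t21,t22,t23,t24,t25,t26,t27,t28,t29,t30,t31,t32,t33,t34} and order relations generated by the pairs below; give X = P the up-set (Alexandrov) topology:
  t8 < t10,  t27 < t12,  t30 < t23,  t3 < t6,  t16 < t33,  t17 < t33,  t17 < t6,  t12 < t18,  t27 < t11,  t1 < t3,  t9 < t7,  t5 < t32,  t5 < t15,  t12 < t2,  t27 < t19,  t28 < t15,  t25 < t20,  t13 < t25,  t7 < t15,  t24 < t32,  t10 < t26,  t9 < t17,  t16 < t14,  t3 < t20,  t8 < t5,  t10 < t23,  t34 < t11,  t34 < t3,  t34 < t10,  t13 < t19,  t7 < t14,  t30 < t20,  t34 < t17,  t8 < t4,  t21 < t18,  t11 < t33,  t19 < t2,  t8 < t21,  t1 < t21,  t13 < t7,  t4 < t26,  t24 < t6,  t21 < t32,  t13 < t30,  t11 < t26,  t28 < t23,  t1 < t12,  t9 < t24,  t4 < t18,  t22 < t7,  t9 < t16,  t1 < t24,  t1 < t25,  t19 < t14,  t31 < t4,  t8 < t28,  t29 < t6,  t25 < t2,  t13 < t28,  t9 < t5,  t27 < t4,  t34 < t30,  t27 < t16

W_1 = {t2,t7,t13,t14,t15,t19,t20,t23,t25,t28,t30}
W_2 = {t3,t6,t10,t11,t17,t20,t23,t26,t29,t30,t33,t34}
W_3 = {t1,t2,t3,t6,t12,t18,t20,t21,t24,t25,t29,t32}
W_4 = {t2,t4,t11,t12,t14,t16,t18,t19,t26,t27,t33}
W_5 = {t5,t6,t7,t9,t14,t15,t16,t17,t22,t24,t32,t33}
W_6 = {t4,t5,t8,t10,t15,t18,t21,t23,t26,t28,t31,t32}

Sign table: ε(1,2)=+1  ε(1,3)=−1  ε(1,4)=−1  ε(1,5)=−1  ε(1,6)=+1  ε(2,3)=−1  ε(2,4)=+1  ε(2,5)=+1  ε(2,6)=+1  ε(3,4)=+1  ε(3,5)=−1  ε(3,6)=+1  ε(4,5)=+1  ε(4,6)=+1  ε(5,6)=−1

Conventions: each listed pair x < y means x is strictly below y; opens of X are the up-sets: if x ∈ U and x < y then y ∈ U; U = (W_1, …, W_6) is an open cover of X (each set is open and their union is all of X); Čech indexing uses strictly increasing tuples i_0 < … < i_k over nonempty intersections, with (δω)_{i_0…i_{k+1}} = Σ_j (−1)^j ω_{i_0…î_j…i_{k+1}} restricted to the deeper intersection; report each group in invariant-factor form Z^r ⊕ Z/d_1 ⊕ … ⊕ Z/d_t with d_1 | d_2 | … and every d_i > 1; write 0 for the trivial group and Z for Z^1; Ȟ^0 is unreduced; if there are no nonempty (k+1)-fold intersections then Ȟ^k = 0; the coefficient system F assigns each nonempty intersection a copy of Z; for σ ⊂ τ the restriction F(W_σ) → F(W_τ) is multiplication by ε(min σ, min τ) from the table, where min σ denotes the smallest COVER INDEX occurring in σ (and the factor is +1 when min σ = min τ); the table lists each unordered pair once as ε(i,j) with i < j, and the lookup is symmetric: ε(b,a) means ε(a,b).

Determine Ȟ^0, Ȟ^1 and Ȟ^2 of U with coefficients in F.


Ȟ^0 ≅ 0; Ȟ^1 ≅ Z/2; Ȟ^2 ≅ Z

nerve of the cover:
  W12={t20,t23,t30} W13={t2,t20,t25} W14={t2,t14,t19} W15={t7,t14,t15} W16={t15,t23,t28} W23={t3,t6,t20,t29} W24={t11,t26,t33} W25={t6,t17,t33} W26={t10,t23,t26} W34={t2,t12,t18} W35={t6,t24,t32} W36={t18,t21,t32} W45={t14,t16,t33} W46={t4,t18,t26} W56={t5,t15,t32}
  W123={t20} W126={t23} W134={t2} W145={t14} W156={t15} W235={t6} W245={t33} W246={t26} W346={t18} W356={t32}
C dims 6,15,10; δ0: rk 6, SNF 1^5·2; δ1: rk 9, SNF 1^9
Ȟ^0 = (6 − 6) − 0 = 0, so Ȟ^0 ≅ 0
Ȟ^1 = (15 − 9) − 6 = 0 plus torsion [2], so Ȟ^1 ≅ Z/2
Ȟ^2 = (10 − 0) − 9 = 1, so Ȟ^2 ≅ Z


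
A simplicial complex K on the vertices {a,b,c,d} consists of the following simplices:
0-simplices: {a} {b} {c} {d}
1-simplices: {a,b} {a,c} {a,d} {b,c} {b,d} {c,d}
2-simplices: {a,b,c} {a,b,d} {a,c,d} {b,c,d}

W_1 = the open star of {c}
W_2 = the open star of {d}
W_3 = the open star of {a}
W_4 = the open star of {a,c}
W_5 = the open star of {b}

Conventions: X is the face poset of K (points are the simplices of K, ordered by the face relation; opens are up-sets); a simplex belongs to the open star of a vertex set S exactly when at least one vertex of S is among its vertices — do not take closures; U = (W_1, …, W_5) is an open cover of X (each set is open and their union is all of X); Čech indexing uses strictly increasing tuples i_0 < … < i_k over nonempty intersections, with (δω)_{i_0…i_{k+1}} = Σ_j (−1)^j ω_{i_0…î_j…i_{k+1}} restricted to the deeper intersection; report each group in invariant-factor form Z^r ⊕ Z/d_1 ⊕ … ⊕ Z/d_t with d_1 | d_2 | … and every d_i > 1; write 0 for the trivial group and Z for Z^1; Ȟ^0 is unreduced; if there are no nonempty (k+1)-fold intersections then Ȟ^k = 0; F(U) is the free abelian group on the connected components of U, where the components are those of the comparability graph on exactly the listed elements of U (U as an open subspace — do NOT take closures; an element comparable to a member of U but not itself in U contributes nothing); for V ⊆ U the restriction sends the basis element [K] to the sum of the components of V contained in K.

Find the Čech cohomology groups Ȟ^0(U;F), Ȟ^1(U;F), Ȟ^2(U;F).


nerve of the cover:
  W1={{c},{a,c},{b,c},{c,d},{a,b,c},{a,c,d},{b,c,d}} W2={{d},{a,d},{b,d},{c,d},{a,b,d},{a,c,d},{b,c,d}} W3={{a},{a,b},{a,c},{a,d},{a,b,c},{a,b,d},{a,c,d}} W4={{a},{c},{a,b},{a,c},{a,d},{b,c},{c,d},{a,b,c},{a,b,d},{a,c,d},{b,c,d}} W5={{b},{a,b},{b,c},{b,d},{a,b,c},{a,b,d},{b,c,d}}
  W12={{c,d},{a,c,d},{b,c,d}} W13={{a,c},{a,b,c},{a,c,d}} W14={{c},{a,c},{b,c},{c,d},{a,b,c},{a,c,d},{b,c,d}} W15={{b,c},{a,b,c},{b,c,d}} W23={{a,d},{a,b,d},{a,c,d}} W24={{a,d},{c,d},{a,b,d},{a,c,d},{b,c,d}} W25={{b,d},{a,b,d},{b,c,d}} W34={{a},{a,b},{a,c},{a,d},{a,b,c},{a,b,d},{a,c,d}} W35={{a,b},{a,b,c},{a,b,d}} W45={{a,b},{b,c},{a,b,c},{a,b,d},{b,c,d}}
  W123={{a,c,d}} W124={{c,d},{a,c,d},{b,c,d}} W125={{b,c,d}} W134={{a,c},{a,b,c},{a,c,d}} W135={{a,b,c}} W145={{b,c},{a,b,c},{b,c,d}} W234={{a,d},{a,b,d},{a,c,d}} W235={{a,b,d}} W245={{a,b,d},{b,c,d}} W345={{a,b},{a,b,c},{a,b,d}}
  W1234={{a,c,d}} W1245={{b,c,d}} W1345={{a,b,c}} W2345={{a,b,d}}
components per intersection:
  W1: {{c},{a,c},{b,c},{c,d},{a,b,c},{a,c,d},{b,c,d}}
  W2: {{d},{a,d},{b,d},{c,d},{a,b,d},{a,c,d},{b,c,d}}
  W3: {{a},{a,b},{a,c},{a,d},{a,b,c},{a,b,d},{a,c,d}}
  W4: {{a},{c},{a,b},{a,c},{a,d},{b,c},{c,d},{a,b,c},{a,b,d},{a,c,d},{b,c,d}}
  W5: {{b},{a,b},{b,c},{b,d},{a,b,c},{a,b,d},{b,c,d}}
  W12: {{c,d},{a,c,d},{b,c,d}}
  W13: {{a,c},{a,b,c},{a,c,d}}
  W14: {{c},{a,c},{b,c},{c,d},{a,b,c},{a,c,d},{b,c,d}}
  W15: {{b,c},{a,b,c},{b,c,d}}
  W23: {{a,d},{a,b,d},{a,c,d}}
  W24: {{a,d},{c,d},{a,b,d},{a,c,d},{b,c,d}}
  W25: {{b,d},{a,b,d},{b,c,d}}
  W34: {{a},{a,b},{a,c},{a,d},{a,b,c},{a,b,d},{a,c,d}}
  W35: {{a,b},{a,b,c},{a,b,d}}
  W45: {{a,b},{b,c},{a,b,c},{a,b,d},{b,c,d}}
  W123: {{a,c,d}}
  W124: {{c,d},{a,c,d},{b,c,d}}
  W125: {{b,c,d}}
  W134: {{a,c},{a,b,c},{a,c,d}}
  W135: {{a,b,c}}
  W145: {{b,c},{a,b,c},{b,c,d}}
  W234: {{a,d},{a,b,d},{a,c,d}}
  W235: {{a,b,d}}
  W245: {{a,b,d}} {{b,c,d}}
  W345: {{a,b},{a,b,c},{a,b,d}}
  W1234: {{a,c,d}}
  W1245: {{b,c,d}}
  W1345: {{a,b,c}}
  W2345: {{a,b,d}}
C dims 5,10,11,4; δ0: rk 4, SNF 1^4; δ1: rk 6, SNF 1^6; δ2: rk 4, SNF 1^4
Ȟ^0 = (5 − 4) − 0 = 1, so Ȟ^0 ≅ Z
Ȟ^1 = (10 − 6) − 4 = 0, so Ȟ^1 ≅ 0
Ȟ^2 = (11 − 4) − 6 = 1, so Ȟ^2 ≅ Z

Ȟ^0(U;F) ≅ Z,  Ȟ^1(U;F) ≅ 0,  Ȟ^2(U;F) ≅ Z


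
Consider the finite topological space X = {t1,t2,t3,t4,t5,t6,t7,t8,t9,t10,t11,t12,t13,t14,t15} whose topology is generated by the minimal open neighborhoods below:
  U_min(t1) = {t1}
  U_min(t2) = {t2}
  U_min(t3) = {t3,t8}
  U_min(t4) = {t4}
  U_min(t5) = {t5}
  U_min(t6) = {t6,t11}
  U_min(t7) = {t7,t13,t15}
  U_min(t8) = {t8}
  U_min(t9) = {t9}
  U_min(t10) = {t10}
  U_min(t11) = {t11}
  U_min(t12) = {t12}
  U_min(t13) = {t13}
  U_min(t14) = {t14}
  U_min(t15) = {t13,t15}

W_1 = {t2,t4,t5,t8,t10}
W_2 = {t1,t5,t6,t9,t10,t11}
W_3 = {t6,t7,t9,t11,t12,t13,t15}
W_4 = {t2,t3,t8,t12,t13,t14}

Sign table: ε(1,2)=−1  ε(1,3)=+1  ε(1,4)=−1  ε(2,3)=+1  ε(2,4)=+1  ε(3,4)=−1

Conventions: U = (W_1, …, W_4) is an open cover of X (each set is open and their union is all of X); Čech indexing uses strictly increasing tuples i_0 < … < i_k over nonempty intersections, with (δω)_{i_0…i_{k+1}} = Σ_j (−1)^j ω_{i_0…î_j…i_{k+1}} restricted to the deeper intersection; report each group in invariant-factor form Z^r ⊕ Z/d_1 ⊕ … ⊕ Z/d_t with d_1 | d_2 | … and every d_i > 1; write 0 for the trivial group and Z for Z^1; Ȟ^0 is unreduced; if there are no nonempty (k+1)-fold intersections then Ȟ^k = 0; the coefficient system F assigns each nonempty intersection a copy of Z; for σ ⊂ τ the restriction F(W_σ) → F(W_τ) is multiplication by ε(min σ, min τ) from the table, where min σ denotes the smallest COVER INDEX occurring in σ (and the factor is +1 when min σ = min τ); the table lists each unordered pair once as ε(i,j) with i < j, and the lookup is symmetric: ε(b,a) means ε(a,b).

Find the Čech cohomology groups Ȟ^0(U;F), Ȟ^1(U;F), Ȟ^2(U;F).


Ȟ^0(U;F) ≅ 0, Ȟ^1(U;F) ≅ Z/2, Ȟ^2(U;F) ≅ 0

nerve of the cover:
  W12={t5,t10} W14={t2,t8} W23={t6,t9,t11} W34={t12,t13}
C dims 4,4; δ0: rk 4, SNF 1^3·2
Ȟ^0 = (4 − 4) − 0 = 0, so Ȟ^0 ≅ 0
Ȟ^1 = (4 − 0) − 4 = 0 plus torsion [2], so Ȟ^1 ≅ Z/2
Ȟ^2 = (0 − 0) − 0 = 0, so Ȟ^2 ≅ 0


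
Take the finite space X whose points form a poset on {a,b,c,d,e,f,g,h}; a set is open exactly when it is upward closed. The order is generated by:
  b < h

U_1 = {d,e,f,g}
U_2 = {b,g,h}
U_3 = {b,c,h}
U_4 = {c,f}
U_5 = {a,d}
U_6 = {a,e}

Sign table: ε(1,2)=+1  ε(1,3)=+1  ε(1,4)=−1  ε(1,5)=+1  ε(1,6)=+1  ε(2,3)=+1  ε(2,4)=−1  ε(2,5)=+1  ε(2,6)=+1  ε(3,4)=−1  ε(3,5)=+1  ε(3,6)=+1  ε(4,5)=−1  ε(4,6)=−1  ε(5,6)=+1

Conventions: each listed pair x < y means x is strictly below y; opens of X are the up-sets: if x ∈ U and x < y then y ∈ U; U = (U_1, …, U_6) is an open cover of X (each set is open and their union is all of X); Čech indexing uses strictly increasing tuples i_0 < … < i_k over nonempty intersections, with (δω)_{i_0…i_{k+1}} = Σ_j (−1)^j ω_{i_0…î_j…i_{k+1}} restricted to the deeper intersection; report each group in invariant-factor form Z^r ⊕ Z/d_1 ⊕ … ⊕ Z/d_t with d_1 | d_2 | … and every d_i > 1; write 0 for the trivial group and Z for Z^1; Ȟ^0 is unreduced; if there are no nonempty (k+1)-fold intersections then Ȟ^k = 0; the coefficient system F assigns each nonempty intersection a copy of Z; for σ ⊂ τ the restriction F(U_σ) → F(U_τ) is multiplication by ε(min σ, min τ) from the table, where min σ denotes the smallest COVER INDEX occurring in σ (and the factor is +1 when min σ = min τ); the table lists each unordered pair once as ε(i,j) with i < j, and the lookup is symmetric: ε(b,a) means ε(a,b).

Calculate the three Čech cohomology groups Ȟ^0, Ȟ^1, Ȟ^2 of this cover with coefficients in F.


nerve simplices:
  U12={g} U14={f} U15={d} U16={e} U23={b,h} U34={c} U56={a}
C dims 6,7; δ0: rk 5, SNF 1^5
degree 0: 6−5−0 = 1 → Ȟ^0 ≅ Z
degree 1: 7−0−5 = 2 → Ȟ^1 ≅ Z^2
degree 2: 0−0−0 = 0 → Ȟ^2 ≅ 0

Ȟ^0(U;F) ≅ Z, Ȟ^1(U;F) ≅ Z^2, Ȟ^2(U;F) ≅ 0


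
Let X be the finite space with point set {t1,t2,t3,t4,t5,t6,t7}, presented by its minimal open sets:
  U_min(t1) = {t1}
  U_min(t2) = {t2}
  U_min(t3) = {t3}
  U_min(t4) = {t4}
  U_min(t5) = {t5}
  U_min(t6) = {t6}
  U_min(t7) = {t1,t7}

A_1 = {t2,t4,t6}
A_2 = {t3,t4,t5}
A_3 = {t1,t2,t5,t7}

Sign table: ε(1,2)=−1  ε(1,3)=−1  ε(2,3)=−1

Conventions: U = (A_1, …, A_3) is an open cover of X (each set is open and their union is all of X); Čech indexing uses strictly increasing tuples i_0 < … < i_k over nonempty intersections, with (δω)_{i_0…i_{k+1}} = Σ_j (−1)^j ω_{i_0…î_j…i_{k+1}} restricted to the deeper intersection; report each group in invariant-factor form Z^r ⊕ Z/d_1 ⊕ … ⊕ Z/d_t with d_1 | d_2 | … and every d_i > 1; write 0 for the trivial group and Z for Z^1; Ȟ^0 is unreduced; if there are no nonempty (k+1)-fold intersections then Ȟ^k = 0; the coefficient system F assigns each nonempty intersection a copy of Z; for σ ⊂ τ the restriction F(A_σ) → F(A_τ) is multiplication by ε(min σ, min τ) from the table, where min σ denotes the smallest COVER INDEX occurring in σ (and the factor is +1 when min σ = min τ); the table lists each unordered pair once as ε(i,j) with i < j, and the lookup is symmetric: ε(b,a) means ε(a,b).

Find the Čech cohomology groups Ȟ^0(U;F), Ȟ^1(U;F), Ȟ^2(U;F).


Ȟ^0(U;F) ≅ 0, Ȟ^1(U;F) ≅ Z/2 and Ȟ^2(U;F) ≅ 0

cover nerve:
  A12={t4} A13={t2} A23={t5}
C dims 3,3; δ0: rk 3, SNF 1^2·2
Ȟ^0: (3−3)−0=0 ⇒ 0
Ȟ^1: (3−0)−3=0 plus torsion [2] ⇒ Z/2
Ȟ^2: (0−0)−0=0 ⇒ 0


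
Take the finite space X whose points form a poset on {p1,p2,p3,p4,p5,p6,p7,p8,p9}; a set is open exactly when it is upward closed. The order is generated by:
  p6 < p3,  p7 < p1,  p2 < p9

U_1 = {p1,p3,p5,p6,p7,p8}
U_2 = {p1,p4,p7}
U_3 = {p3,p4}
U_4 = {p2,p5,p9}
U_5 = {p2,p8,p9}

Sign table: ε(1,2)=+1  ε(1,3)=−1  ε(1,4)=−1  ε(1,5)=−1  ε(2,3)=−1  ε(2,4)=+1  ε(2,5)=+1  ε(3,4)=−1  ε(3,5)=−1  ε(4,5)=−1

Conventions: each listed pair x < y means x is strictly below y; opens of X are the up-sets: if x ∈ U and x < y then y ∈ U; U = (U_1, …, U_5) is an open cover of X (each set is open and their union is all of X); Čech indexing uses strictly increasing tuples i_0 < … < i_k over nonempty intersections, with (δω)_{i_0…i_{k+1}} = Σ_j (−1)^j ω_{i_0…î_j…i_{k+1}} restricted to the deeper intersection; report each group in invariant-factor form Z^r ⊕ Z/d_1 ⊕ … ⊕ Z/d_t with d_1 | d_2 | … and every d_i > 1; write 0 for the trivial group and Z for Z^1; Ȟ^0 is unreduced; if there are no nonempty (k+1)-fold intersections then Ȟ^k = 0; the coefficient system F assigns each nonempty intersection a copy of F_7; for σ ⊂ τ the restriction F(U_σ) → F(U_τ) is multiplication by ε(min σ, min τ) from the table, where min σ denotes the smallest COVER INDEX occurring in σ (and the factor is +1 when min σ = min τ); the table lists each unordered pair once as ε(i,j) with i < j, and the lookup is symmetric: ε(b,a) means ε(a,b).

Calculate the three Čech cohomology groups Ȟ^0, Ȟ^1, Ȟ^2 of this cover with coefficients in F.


Ȟ^0(U;F) ≅ 0, Ȟ^1(U;F) ≅ Z/7 and Ȟ^2(U;F) ≅ 0

nonempty intersections:
  U12={p1,p7} U13={p3} U14={p5} U15={p8} U23={p4} U45={p2,p9}
C dims 5,6; δ0: rk_F7 5
Ȟ^0: (5−5)−0=0 ⇒ 0
Ȟ^1: (6−0)−5=1 ⇒ Z/7
Ȟ^2: (0−0)−0=0 ⇒ 0


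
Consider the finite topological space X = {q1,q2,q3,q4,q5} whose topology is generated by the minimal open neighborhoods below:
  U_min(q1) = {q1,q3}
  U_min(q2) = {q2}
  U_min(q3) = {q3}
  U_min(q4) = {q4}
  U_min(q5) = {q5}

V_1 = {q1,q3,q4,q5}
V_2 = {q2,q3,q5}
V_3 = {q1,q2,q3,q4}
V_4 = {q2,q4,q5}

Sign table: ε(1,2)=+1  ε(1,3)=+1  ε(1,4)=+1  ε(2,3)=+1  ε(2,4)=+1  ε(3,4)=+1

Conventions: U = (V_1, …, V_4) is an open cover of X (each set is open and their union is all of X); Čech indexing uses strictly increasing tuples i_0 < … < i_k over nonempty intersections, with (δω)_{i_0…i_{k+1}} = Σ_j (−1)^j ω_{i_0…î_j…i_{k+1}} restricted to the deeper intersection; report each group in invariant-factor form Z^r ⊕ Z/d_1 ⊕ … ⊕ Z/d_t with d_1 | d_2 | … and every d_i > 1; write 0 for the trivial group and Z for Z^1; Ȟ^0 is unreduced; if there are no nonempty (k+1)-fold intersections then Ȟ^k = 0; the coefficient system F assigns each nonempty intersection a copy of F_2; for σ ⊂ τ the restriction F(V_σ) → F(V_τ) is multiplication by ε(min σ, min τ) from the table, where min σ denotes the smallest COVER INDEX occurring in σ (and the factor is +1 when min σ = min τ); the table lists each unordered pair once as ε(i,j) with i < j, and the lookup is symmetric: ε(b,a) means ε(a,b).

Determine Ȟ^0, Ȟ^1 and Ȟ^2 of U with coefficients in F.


nerve simplices:
  V12={q3,q5} V13={q1,q3,q4} V14={q4,q5} V23={q2,q3} V24={q2,q5} V34={q2,q4}
  V123={q3} V124={q5} V134={q4} V234={q2}
C dims 4,6,4; δ0: rk_F2 3; δ1: rk_F2 3
degree 0: 4−3−0 = 1 → Ȟ^0 ≅ Z/2
degree 1: 6−3−3 = 0 → Ȟ^1 ≅ 0
degree 2: 4−0−3 = 1 → Ȟ^2 ≅ Z/2

Ȟ^0 ≅ Z/2, Ȟ^1 ≅ 0 and Ȟ^2 ≅ Z/2


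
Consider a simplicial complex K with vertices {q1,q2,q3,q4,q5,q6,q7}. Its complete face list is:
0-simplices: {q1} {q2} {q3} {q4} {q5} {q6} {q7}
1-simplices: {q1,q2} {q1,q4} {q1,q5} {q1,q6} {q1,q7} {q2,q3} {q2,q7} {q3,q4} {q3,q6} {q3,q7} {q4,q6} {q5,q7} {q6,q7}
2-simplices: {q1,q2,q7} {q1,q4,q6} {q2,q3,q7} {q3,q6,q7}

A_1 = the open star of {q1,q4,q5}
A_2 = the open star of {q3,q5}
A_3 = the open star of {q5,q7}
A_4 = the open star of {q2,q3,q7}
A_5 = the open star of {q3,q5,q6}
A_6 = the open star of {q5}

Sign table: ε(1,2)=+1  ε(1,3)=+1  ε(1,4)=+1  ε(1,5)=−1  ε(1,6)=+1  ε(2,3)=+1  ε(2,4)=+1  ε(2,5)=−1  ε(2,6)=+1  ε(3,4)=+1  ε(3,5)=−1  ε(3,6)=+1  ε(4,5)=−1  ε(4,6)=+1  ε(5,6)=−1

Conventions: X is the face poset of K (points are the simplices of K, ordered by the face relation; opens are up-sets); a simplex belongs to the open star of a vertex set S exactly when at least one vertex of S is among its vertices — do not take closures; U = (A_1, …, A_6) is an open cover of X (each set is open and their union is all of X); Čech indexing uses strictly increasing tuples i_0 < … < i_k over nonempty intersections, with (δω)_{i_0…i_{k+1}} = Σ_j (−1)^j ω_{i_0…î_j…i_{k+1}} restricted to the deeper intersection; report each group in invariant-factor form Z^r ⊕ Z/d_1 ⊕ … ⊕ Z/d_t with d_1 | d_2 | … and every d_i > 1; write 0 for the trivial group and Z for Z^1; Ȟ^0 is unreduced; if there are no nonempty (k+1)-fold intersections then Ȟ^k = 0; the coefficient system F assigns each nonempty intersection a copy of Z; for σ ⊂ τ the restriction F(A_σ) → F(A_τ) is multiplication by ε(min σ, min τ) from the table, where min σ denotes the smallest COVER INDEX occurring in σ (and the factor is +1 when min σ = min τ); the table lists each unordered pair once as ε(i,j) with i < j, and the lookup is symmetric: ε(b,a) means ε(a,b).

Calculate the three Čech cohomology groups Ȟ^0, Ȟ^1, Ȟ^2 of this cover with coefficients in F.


Ȟ^0 ≅ Z,  Ȟ^1 ≅ 0,  Ȟ^2 ≅ 0

nonempty intersections:
  A1={{q1},{q4},{q5},{q1,q2},{q1,q4},{q1,q5},{q1,q6},{q1,q7},{q3,q4},{q4,q6},{q5,q7},{q1,q2,q7},{q1,q4,q6}} A2={{q3},{q5},{q1,q5},{q2,q3},{q3,q4},{q3,q6},{q3,q7},{q5,q7},{q2,q3,q7},{q3,q6,q7}} A3={{q5},{q7},{q1,q5},{q1,q7},{q2,q7},{q3,q7},{q5,q7},{q6,q7},{q1,q2,q7},{q2,q3,q7},{q3,q6,q7}} A4={{q2},{q3},{q7},{q1,q2},{q1,q7},{q2,q3},{q2,q7},{q3,q4},{q3,q6},{q3,q7},{q5,q7},{q6,q7},{q1,q2,q7},{q2,q3,q7},{q3,q6,q7}} A5={{q3},{q5},{q6},{q1,q5},{q1,q6},{q2,q3},{q3,q4},{q3,q6},{q3,q7},{q4,q6},{q5,q7},{q6,q7},{q1,q4,q6},{q2,q3,q7},{q3,q6,q7}} A6={{q5},{q1,q5},{q5,q7}}
  A12={{q5},{q1,q5},{q3,q4},{q5,q7}} A13={{q5},{q1,q5},{q1,q7},{q5,q7},{q1,q2,q7}} A14={{q1,q2},{q1,q7},{q3,q4},{q5,q7},{q1,q2,q7}} A15={{q5},{q1,q5},{q1,q6},{q3,q4},{q4,q6},{q5,q7},{q1,q4,q6}} A16={{q5},{q1,q5},{q5,q7}} A23={{q5},{q1,q5},{q3,q7},{q5,q7},{q2,q3,q7},{q3,q6,q7}} A24={{q3},{q2,q3},{q3,q4},{q3,q6},{q3,q7},{q5,q7},{q2,q3,q7},{q3,q6,q7}} A25={{q3},{q5},{q1,q5},{q2,q3},{q3,q4},{q3,q6},{q3,q7},{q5,q7},{q2,q3,q7},{q3,q6,q7}} A26={{q5},{q1,q5},{q5,q7}} A34={{q7},{q1,q7},{q2,q7},{q3,q7},{q5,q7},{q6,q7},{q1,q2,q7},{q2,q3,q7},{q3,q6,q7}} A35={{q5},{q1,q5},{q3,q7},{q5,q7},{q6,q7},{q2,q3,q7},{q3,q6,q7}} A36={{q5},{q1,q5},{q5,q7}} A45={{q3},{q2,q3},{q3,q4},{q3,q6},{q3,q7},{q5,q7},{q6,q7},{q2,q3,q7},{q3,q6,q7}} A46={{q5,q7}} A56={{q5},{q1,q5},{q5,q7}}
  A123={{q5},{q1,q5},{q5,q7}} A124={{q3,q4},{q5,q7}} A125={{q5},{q1,q5},{q3,q4},{q5,q7}} A126={{q5},{q1,q5},{q5,q7}} A134={{q1,q7},{q5,q7},{q1,q2,q7}} A135={{q5},{q1,q5},{q5,q7}} A136={{q5},{q1,q5},{q5,q7}} A145={{q3,q4},{q5,q7}} A146={{q5,q7}} A156={{q5},{q1,q5},{q5,q7}} A234={{q3,q7},{q5,q7},{q2,q3,q7},{q3,q6,q7}} A235={{q5},{q1,q5},{q3,q7},{q5,q7},{q2,q3,q7},{q3,q6,q7}} A236={{q5},{q1,q5},{q5,q7}} A245={{q3},{q2,q3},{q3,q4},{q3,q6},{q3,q7},{q5,q7},{q2,q3,q7},{q3,q6,q7}} A246={{q5,q7}} A256={{q5},{q1,q5},{q5,q7}} A345={{q3,q7},{q5,q7},{q6,q7},{q2,q3,q7},{q3,q6,q7}} A346={{q5,q7}} A356={{q5},{q1,q5},{q5,q7}} A456={{q5,q7}}
  A1234={{q5,q7}} A1235={{q5},{q1,q5},{q5,q7}} A1236={{q5},{q1,q5},{q5,q7}} A1245={{q3,q4},{q5,q7}} A1246={{q5,q7}} A1256={{q5},{q1,q5},{q5,q7}} A1345={{q5,q7}} A1346={{q5,q7}} A1356={{q5},{q1,q5},{q5,q7}} A1456={{q5,q7}} A2345={{q3,q7},{q5,q7},{q2,q3,q7},{q3,q6,q7}} A2346={{q5,q7}} A2356={{q5},{q1,q5},{q5,q7}} A2456={{q5,q7}} A3456={{q5,q7}}
  A12345={{q5,q7}} A12346={{q5,q7}} A12356={{q5},{q1,q5},{q5,q7}} A12456={{q5,q7}} A13456={{q5,q7}} A23456={{q5,q7}}
  A123456={{q5,q7}}
C dims 6,15,20,15; δ0: rk 5, SNF 1^5; δ1: rk 10, SNF 1^10; δ2: rk 10, SNF 1^10
Ȟ^0: (6−5)−0=1 ⇒ Z
Ȟ^1: (15−10)−5=0 ⇒ 0
Ȟ^2: (20−10)−10=0 ⇒ 0
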